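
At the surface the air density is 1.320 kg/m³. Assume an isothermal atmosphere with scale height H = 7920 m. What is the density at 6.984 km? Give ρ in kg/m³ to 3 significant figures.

ρ ≈ 0.547 kg/m³

In an isothermal atmosphere, density decays like pressure: ρ = ρ₀ exp(−z/H).
z/H = 6984.0/7920.0 = 0.88182; exp(−0.88182) = 0.41403.
ρ = 1.320 × 0.41403 = 0.54652 kg/m³.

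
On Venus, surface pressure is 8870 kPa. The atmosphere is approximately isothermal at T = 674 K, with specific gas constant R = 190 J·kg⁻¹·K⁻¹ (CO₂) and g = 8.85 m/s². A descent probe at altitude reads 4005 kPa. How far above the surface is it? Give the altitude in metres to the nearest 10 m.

z ≈ 11510 m

Scale height: H = RT/g = 190 × 674 / 8.85 = 14470 m.
Invert the barometric formula: z = H ln(P₀/P).
P₀/P = 8870/4005 = 2.2147; ln(2.2147) = 0.79512.
z = 14470 × 0.79512 = 11505 m.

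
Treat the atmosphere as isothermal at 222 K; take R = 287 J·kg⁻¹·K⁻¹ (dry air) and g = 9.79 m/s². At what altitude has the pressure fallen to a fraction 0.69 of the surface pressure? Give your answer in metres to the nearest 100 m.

z ≈ 2400 m

Scale height: H = RT/g = 287 × 222 / 9.79 = 6508.1 m.
Set P/P₀ = exp(−z/H) = 0.69, so z = −H ln(0.69).
−ln(0.69) = 0.37106; z = 6508.1 × 0.37106 = 2414.9 m.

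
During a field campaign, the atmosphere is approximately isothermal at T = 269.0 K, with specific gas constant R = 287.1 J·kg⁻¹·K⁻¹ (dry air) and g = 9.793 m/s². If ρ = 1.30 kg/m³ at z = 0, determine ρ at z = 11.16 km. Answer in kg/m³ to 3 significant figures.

Scale height: H = RT/g = 287.1 × 269.0 / 9.793 = 7886.2 m.
In an isothermal atmosphere, density decays like pressure: ρ = ρ₀ exp(−z/H).
z/H = 11160/7886.2 = 1.4151; exp(−1.4151) = 0.24290.
ρ = 1.30 × 0.24290 = 0.31577 kg/m³.

ρ ≈ 0.316 kg/m³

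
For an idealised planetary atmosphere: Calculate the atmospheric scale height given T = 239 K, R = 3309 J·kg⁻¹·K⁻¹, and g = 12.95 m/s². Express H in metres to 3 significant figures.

H ≈ 61100 m

The scale height of an isothermal atmosphere is H = RT/g.
H = 3309 × 239 / 12.95 = 790850/12.95 = 61069 m.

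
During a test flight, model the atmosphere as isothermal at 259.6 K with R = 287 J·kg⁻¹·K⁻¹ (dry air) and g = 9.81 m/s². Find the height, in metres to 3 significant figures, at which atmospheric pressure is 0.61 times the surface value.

Scale height: H = RT/g = 287 × 259.6 / 9.81 = 7594.8 m.
Set P/P₀ = exp(−z/H) = 0.61, so z = −H ln(0.61).
−ln(0.61) = 0.49430; z = 7594.8 × 0.49430 = 3754.1 m.

z ≈ 3750 m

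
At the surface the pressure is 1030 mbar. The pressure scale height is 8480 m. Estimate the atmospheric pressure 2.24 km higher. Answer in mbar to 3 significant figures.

Barometric formula: P = P₀ exp(−z/H).
z/H = 2240.0/8480.0 = 0.26415; exp(−0.26415) = 0.76786.
P = 1030 × 0.76786 = 790.90 mbar.

P ≈ 791 mbar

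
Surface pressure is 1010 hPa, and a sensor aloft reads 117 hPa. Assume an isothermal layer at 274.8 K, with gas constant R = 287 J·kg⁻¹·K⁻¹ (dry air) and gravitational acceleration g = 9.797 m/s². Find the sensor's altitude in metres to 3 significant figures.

Scale height: H = RT/g = 287 × 274.8 / 9.797 = 8050.2 m.
Invert the barometric formula: z = H ln(P₀/P).
P₀/P = 1010/117 = 8.6325; ln(8.6325) = 2.1555.
z = 8050.2 × 2.1555 = 17352 m.

z ≈ 17400 m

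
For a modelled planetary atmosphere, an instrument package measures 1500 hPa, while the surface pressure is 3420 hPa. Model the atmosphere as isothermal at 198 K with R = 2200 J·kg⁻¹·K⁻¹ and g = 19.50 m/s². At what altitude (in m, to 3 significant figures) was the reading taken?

Scale height: H = RT/g = 2200 × 198 / 19.50 = 22338 m.
Invert the barometric formula: z = H ln(P₀/P).
P₀/P = 3420/1500 = 2.2800; ln(2.2800) = 0.82418.
z = 22338 × 0.82418 = 18411 m.

z ≈ 18400 m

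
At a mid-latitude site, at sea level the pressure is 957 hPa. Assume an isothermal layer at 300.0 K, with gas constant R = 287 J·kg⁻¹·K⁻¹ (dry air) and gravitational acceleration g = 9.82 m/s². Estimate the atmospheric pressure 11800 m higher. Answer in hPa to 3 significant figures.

P ≈ 249 hPa

Scale height: H = RT/g = 287 × 300.0 / 9.82 = 8767.8 m.
Barometric formula: P = P₀ exp(−z/H).
z/H = 11800/8767.8 = 1.3458; exp(−1.3458) = 0.26033.
P = 957 × 0.26033 = 249.14 hPa.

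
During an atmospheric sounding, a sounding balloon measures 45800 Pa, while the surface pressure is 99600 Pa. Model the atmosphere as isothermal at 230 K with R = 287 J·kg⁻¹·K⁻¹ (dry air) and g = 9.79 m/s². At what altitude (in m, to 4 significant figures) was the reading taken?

z ≈ 5238 m

Scale height: H = RT/g = 287 × 230 / 9.79 = 6742.6 m.
Invert the barometric formula: z = H ln(P₀/P).
P₀/P = 99600/45800 = 2.1747; ln(2.1747) = 0.77689.
z = 6742.6 × 0.77689 = 5238.3 m.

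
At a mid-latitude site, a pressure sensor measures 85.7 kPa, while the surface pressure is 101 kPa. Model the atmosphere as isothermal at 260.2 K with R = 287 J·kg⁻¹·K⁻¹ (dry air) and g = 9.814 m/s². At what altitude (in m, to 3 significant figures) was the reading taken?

Scale height: H = RT/g = 287 × 260.2 / 9.814 = 7609.3 m.
Invert the barometric formula: z = H ln(P₀/P).
P₀/P = 101/85.7 = 1.1785; ln(1.1785) = 0.16424.
z = 7609.3 × 0.16424 = 1249.8 m.

z ≈ 1250 m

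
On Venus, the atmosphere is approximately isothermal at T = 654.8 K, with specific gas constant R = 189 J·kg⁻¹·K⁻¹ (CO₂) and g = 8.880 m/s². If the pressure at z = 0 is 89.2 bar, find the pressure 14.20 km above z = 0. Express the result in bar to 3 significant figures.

P ≈ 32.2 bar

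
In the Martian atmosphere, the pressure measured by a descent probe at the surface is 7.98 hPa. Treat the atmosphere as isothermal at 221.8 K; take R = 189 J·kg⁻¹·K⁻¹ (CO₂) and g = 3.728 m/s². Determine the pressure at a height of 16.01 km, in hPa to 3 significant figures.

P ≈ 1.92 hPa

Scale height: H = RT/g = 189 × 221.8 / 3.728 = 11245 m.
Barometric formula: P = P₀ exp(−z/H).
z/H = 16010/11245 = 1.4237; exp(−1.4237) = 0.24082.
P = 7.98 × 0.24082 = 1.9217 hPa.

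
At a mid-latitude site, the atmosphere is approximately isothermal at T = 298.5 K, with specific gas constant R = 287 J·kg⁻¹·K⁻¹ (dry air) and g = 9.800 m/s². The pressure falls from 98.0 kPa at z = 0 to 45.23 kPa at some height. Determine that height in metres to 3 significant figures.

z ≈ 6760 m

Scale height: H = RT/g = 287 × 298.5 / 9.800 = 8741.8 m.
Invert the barometric formula: z = H ln(P₀/P).
P₀/P = 98.0/45.23 = 2.1667; ln(2.1667) = 0.77321.
z = 8741.8 × 0.77321 = 6759.2 m.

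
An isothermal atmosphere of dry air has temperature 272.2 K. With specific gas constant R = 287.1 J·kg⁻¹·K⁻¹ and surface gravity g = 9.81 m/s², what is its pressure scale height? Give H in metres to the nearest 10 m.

H ≈ 7970 m

The scale height of an isothermal atmosphere is H = RT/g.
H = 287.1 × 272.2 / 9.81 = 78149/9.81 = 7966.3 m.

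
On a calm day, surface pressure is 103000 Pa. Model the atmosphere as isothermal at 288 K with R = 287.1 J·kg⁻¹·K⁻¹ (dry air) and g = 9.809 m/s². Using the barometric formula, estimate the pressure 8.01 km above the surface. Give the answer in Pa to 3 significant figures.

P ≈ 39800 Pa

Scale height: H = RT/g = 287.1 × 288 / 9.809 = 8429.5 m.
Barometric formula: P = P₀ exp(−z/H).
z/H = 8010.0/8429.5 = 0.95023; exp(−0.95023) = 0.38665.
P = 103000 × 0.38665 = 39825 Pa.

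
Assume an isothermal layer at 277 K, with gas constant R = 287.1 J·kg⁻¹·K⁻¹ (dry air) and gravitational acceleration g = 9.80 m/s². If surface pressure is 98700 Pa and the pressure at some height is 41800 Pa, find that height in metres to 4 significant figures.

z ≈ 6972 m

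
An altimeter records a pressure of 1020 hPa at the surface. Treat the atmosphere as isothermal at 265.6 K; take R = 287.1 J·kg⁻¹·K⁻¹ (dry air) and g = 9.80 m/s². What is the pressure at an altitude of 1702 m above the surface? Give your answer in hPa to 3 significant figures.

P ≈ 820 hPa

Scale height: H = RT/g = 287.1 × 265.6 / 9.80 = 7781.0 m.
Barometric formula: P = P₀ exp(−z/H).
z/H = 1702.0/7781.0 = 0.21874; exp(−0.21874) = 0.80353.
P = 1020 × 0.80353 = 819.60 hPa.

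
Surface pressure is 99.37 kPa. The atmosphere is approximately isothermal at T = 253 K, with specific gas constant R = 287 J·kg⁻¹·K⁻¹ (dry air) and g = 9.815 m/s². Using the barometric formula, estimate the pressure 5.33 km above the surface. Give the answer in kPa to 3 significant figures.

Scale height: H = RT/g = 287 × 253 / 9.815 = 7398.0 m.
Barometric formula: P = P₀ exp(−z/H).
z/H = 5330.0/7398.0 = 0.72046; exp(−0.72046) = 0.48653.
P = 99.37 × 0.48653 = 48.346 kPa.

P ≈ 48.3 kPa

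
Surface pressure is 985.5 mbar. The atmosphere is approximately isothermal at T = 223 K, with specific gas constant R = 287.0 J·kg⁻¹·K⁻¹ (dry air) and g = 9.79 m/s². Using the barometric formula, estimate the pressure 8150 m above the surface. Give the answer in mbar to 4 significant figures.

Scale height: H = RT/g = 287.0 × 223 / 9.79 = 6537.4 m.
Barometric formula: P = P₀ exp(−z/H).
z/H = 8150.0/6537.4 = 1.2467; exp(−1.2467) = 0.28745.
P = 985.5 × 0.28745 = 283.28 mbar.

P ≈ 283.3 mbar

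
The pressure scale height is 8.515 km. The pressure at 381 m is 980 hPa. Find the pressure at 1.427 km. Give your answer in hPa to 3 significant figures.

Between two levels, P₂ = P₁ exp(−Δz/H) with Δz = z₂ − z₁.
Δz = 1427.0 − 381.00 = 1046.0 m; Δz/H = 1046.0/8515.0 = 0.12284.
P₂ = 980 × exp(−0.12284) = 980 × 0.88441 = 866.72 hPa.

P ≈ 867 hPa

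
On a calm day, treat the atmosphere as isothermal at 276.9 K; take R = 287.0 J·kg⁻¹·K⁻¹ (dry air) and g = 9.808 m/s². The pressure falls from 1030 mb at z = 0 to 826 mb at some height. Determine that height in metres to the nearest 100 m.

Scale height: H = RT/g = 287.0 × 276.9 / 9.808 = 8102.6 m.
Invert the barometric formula: z = H ln(P₀/P).
P₀/P = 1030/826 = 1.2470; ln(1.2470) = 0.22074.
z = 8102.6 × 0.22074 = 1788.6 m.

z ≈ 1800 m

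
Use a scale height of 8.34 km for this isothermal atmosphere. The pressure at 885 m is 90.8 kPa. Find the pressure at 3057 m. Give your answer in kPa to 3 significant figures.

Between two levels, P₂ = P₁ exp(−Δz/H) with Δz = z₂ − z₁.
Δz = 3057.0 − 885.00 = 2172.0 m; Δz/H = 2172.0/8340.0 = 0.26043.
P₂ = 90.8 × exp(−0.26043) = 90.8 × 0.77072 = 69.981 kPa.

P ≈ 70.0 kPa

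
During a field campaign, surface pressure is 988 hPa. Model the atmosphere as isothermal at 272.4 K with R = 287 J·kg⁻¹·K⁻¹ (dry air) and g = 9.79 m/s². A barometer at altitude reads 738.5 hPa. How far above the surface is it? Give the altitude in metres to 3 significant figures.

Scale height: H = RT/g = 287 × 272.4 / 9.79 = 7985.6 m.
Invert the barometric formula: z = H ln(P₀/P).
P₀/P = 988/738.5 = 1.3378; ln(1.3378) = 0.29103.
z = 7985.6 × 0.29103 = 2324.0 m.

z ≈ 2320 m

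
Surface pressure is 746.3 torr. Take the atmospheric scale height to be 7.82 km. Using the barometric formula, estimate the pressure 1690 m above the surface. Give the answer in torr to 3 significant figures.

Barometric formula: P = P₀ exp(−z/H).
z/H = 1690.0/7820.0 = 0.21611; exp(−0.21611) = 0.80565.
P = 746.3 × 0.80565 = 601.26 torr.

P ≈ 601 torr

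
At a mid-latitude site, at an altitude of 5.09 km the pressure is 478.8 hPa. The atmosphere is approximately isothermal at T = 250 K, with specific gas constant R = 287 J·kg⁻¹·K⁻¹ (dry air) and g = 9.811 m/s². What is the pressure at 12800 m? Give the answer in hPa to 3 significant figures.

Scale height: H = RT/g = 287 × 250 / 9.811 = 7313.2 m.
Between two levels, P₂ = P₁ exp(−Δz/H) with Δz = z₂ − z₁.
Δz = 12800 − 5090.0 = 7710.0 m; Δz/H = 7710.0/7313.2 = 1.0543.
P₂ = 478.8 × exp(−1.0543) = 478.8 × 0.34844 = 166.83 hPa.

P ≈ 167 hPa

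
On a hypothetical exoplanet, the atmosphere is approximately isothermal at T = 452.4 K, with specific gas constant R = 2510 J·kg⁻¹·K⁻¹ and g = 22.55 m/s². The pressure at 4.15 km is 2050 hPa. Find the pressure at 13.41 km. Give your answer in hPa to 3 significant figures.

P ≈ 1710 hPa

Scale height: H = RT/g = 2510 × 452.4 / 22.55 = 50356 m.
Between two levels, P₂ = P₁ exp(−Δz/H) with Δz = z₂ − z₁.
Δz = 13410 − 4150.0 = 9260.0 m; Δz/H = 9260.0/50356 = 0.18389.
P₂ = 2050 × exp(−0.18389) = 2050 × 0.83203 = 1705.7 hPa.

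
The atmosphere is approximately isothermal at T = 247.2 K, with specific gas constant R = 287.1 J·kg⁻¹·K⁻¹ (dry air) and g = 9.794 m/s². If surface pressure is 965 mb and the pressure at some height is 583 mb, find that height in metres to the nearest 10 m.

Scale height: H = RT/g = 287.1 × 247.2 / 9.794 = 7246.4 m.
Invert the barometric formula: z = H ln(P₀/P).
P₀/P = 965/583 = 1.6552; ln(1.6552) = 0.50392.
z = 7246.4 × 0.50392 = 3651.6 m.

z ≈ 3650 m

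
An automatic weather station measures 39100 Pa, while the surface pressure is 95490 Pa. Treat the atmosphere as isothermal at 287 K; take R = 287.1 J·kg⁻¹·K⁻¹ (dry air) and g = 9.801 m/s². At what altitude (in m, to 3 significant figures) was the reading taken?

z ≈ 7510 m

Scale height: H = RT/g = 287.1 × 287 / 9.801 = 8407.1 m.
Invert the barometric formula: z = H ln(P₀/P).
P₀/P = 95490/39100 = 2.4422; ln(2.4422) = 0.89290.
z = 8407.1 × 0.89290 = 7506.7 m.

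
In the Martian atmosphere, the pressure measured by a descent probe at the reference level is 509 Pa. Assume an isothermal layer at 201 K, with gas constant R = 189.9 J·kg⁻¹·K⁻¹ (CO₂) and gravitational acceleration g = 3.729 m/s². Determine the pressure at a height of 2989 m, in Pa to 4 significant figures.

Scale height: H = RT/g = 189.9 × 201 / 3.729 = 10236 m.
Barometric formula: P = P₀ exp(−z/H).
z/H = 2989.0/10236 = 0.29201; exp(−0.29201) = 0.74676.
P = 509 × 0.74676 = 380.10 Pa.

P ≈ 380.1 Pa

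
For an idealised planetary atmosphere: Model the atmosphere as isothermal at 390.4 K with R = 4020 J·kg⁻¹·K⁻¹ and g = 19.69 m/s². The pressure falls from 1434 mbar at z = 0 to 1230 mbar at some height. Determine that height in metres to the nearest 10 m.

z ≈ 12230 m

Scale height: H = RT/g = 4020 × 390.4 / 19.69 = 79706 m.
Invert the barometric formula: z = H ln(P₀/P).
P₀/P = 1434/1230 = 1.1659; ln(1.1659) = 0.15349.
z = 79706 × 0.15349 = 12234 m.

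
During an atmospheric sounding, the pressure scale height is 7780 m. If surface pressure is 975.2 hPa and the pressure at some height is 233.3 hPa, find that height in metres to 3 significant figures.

Invert the barometric formula: z = H ln(P₀/P).
P₀/P = 975.2/233.3 = 4.1800; ln(4.1800) = 1.4303.
z = 7780.0 × 1.4303 = 11128 m.

z ≈ 11100 m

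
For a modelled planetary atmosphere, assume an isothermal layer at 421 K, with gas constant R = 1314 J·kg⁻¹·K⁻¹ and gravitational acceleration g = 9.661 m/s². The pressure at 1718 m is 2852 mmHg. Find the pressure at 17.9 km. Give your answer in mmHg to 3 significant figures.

Scale height: H = RT/g = 1314 × 421 / 9.661 = 57261 m.
Between two levels, P₂ = P₁ exp(−Δz/H) with Δz = z₂ − z₁.
Δz = 17900 − 1718.0 = 16182 m; Δz/H = 16182/57261 = 0.28260.
P₂ = 2852 × exp(−0.28260) = 2852 × 0.75382 = 2149.9 mmHg.

P ≈ 2150 mmHg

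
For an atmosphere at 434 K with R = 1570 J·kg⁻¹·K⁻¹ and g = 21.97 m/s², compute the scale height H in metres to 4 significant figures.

H ≈ 31010 m

The scale height of an isothermal atmosphere is H = RT/g.
H = 1570 × 434 / 21.97 = 681380/21.97 = 31014 m.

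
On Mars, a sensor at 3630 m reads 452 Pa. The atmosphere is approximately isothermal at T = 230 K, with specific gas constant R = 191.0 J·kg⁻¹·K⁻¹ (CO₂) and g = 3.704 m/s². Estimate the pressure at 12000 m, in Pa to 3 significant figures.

Scale height: H = RT/g = 191.0 × 230 / 3.704 = 11860 m.
Between two levels, P₂ = P₁ exp(−Δz/H) with Δz = z₂ − z₁.
Δz = 12000 − 3630.0 = 8370.0 m; Δz/H = 8370.0/11860 = 0.70573.
P₂ = 452 × exp(−0.70573) = 452 × 0.49375 = 223.18 Pa.

P ≈ 223 Pa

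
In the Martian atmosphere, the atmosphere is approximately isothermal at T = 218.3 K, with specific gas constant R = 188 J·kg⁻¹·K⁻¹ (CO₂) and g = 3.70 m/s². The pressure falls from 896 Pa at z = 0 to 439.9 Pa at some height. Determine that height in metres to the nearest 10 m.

z ≈ 7890 m

Scale height: H = RT/g = 188 × 218.3 / 3.70 = 11092 m.
Invert the barometric formula: z = H ln(P₀/P).
P₀/P = 896/439.9 = 2.0368; ln(2.0368) = 0.71138.
z = 11092 × 0.71138 = 7890.6 m.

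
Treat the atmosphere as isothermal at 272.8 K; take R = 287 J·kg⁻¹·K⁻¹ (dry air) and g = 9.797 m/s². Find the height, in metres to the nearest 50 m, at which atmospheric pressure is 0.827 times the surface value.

Scale height: H = RT/g = 287 × 272.8 / 9.797 = 7991.6 m.
Set P/P₀ = exp(−z/H) = 0.827, so z = −H ln(0.827).
−ln(0.827) = 0.18995; z = 7991.6 × 0.18995 = 1518.0 m.

z ≈ 1500 m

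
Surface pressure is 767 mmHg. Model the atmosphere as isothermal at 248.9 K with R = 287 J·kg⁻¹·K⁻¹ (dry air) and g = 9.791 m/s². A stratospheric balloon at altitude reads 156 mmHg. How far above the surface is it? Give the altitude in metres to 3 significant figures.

z ≈ 11600 m

Scale height: H = RT/g = 287 × 248.9 / 9.791 = 7295.9 m.
Invert the barometric formula: z = H ln(P₀/P).
P₀/P = 767/156 = 4.9167; ln(4.9167) = 1.5926.
z = 7295.9 × 1.5926 = 11619 m.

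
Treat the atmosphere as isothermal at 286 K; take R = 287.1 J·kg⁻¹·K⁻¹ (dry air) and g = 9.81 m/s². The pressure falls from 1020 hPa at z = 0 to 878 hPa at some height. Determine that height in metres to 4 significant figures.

Scale height: H = RT/g = 287.1 × 286 / 9.81 = 8370.1 m.
Invert the barometric formula: z = H ln(P₀/P).
P₀/P = 1020/878 = 1.1617; ln(1.1617) = 0.14988.
z = 8370.1 × 0.14988 = 1254.5 m.

z ≈ 1255 m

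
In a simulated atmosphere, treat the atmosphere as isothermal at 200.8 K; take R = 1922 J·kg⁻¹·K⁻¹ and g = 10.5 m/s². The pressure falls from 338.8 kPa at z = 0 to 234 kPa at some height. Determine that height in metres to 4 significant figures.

Scale height: H = RT/g = 1922 × 200.8 / 10.5 = 36756 m.
Invert the barometric formula: z = H ln(P₀/P).
P₀/P = 338.8/234 = 1.4479; ln(1.4479) = 0.37011.
z = 36756 × 0.37011 = 13604 m.

z ≈ 13600 m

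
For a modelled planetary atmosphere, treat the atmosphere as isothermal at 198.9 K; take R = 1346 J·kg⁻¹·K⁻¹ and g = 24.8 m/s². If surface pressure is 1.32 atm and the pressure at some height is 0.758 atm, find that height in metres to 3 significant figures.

Scale height: H = RT/g = 1346 × 198.9 / 24.8 = 10795 m.
Invert the barometric formula: z = H ln(P₀/P).
P₀/P = 1.32/0.758 = 1.7414; ln(1.7414) = 0.55469.
z = 10795 × 0.55469 = 5987.9 m.

z ≈ 5990 m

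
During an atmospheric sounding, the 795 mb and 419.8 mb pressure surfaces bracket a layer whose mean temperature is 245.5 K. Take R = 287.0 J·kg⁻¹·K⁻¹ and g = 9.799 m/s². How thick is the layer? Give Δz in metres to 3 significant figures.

Δz ≈ 4590 m

Hypsometric equation: Δz = (R T̄/g) ln(P₁/P₂).
R T̄/g = 287.0 × 245.5 / 9.799 = 7190.4 m.
ln(795/419.8) = ln(1.8938) = 0.63859.
Δz = 7190.4 × 0.63859 = 4591.7 m.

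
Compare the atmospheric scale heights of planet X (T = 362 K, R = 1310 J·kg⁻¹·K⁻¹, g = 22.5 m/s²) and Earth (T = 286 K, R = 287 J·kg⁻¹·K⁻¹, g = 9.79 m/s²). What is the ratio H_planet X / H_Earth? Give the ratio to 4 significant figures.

H = RT/g for each body.
H_planet X = 1310 × 362 / 22.5 = 21076 m.
H_Earth = 287 × 286 / 9.79 = 8384.3 m.
H_planet X/H_Earth = 21076/8384.3 = 2.5137.

H_planet X/H_Earth ≈ 2.514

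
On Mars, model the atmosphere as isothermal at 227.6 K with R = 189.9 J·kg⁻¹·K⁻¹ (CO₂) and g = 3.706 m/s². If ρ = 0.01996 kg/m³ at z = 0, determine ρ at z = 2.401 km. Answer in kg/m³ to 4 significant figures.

ρ ≈ 0.01625 kg/m³

Scale height: H = RT/g = 189.9 × 227.6 / 3.706 = 11663 m.
In an isothermal atmosphere, density decays like pressure: ρ = ρ₀ exp(−z/H).
z/H = 2401.0/11663 = 0.20586; exp(−0.20586) = 0.81395.
ρ = 0.01996 × 0.81395 = 0.016246 kg/m³.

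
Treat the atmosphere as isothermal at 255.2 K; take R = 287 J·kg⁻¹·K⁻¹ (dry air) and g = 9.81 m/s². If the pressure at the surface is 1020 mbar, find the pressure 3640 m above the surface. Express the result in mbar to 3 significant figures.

P ≈ 626 mbar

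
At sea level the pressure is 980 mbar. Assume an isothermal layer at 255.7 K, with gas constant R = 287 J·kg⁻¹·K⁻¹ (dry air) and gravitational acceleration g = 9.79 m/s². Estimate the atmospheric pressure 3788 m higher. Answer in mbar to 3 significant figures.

P ≈ 591 mbar

Scale height: H = RT/g = 287 × 255.7 / 9.79 = 7496.0 m.
Barometric formula: P = P₀ exp(−z/H).
z/H = 3788.0/7496.0 = 0.50534; exp(−0.50534) = 0.60330.
P = 980 × 0.60330 = 591.23 mbar.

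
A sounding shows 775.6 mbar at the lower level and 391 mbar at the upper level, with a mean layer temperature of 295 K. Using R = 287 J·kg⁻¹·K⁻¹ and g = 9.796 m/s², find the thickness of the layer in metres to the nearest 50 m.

Δz ≈ 5900 m

Hypsometric equation: Δz = (R T̄/g) ln(P₁/P₂).
R T̄/g = 287 × 295 / 9.796 = 8642.8 m.
ln(775.6/391) = ln(1.9836) = 0.68491.
Δz = 8642.8 × 0.68491 = 5919.5 m.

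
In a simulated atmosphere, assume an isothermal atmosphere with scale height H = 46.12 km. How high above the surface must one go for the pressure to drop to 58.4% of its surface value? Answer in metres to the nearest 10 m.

z ≈ 24810 m

Set P/P₀ = exp(−z/H) = 0.584, so z = −H ln(0.584).
−ln(0.584) = 0.53785; z = 46120 × 0.53785 = 24806 m.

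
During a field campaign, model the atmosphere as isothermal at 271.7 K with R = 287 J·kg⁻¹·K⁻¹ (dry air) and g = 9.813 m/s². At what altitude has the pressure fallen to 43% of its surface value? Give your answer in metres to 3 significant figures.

z ≈ 6710 m

Scale height: H = RT/g = 287 × 271.7 / 9.813 = 7946.4 m.
Set P/P₀ = exp(−z/H) = 0.43, so z = −H ln(0.43).
−ln(0.43) = 0.84397; z = 7946.4 × 0.84397 = 6706.5 m.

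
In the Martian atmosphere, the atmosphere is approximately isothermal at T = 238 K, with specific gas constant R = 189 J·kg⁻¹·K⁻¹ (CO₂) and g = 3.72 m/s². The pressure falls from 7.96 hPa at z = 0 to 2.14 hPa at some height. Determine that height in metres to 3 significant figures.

z ≈ 15900 m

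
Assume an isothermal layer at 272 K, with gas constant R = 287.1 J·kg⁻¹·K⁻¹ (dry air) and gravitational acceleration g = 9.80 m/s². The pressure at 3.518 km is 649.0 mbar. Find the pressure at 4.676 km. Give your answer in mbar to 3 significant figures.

P ≈ 561 mbar

Scale height: H = RT/g = 287.1 × 272 / 9.80 = 7968.5 m.
Between two levels, P₂ = P₁ exp(−Δz/H) with Δz = z₂ − z₁.
Δz = 4676.0 − 3518.0 = 1158.0 m; Δz/H = 1158.0/7968.5 = 0.14532.
P₂ = 649.0 × exp(−0.14532) = 649.0 × 0.86475 = 561.22 mbar.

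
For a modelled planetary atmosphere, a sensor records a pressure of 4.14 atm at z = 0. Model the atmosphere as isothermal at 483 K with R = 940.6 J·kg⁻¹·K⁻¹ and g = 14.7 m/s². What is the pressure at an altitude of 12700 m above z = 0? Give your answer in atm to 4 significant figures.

Scale height: H = RT/g = 940.6 × 483 / 14.7 = 30905 m.
Barometric formula: P = P₀ exp(−z/H).
z/H = 12700/30905 = 0.41094; exp(−0.41094) = 0.66303.
P = 4.14 × 0.66303 = 2.7449 atm.

P ≈ 2.745 atm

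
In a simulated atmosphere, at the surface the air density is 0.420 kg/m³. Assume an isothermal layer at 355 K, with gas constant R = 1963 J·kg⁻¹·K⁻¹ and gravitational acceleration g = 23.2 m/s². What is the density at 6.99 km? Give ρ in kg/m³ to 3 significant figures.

ρ ≈ 0.333 kg/m³

Scale height: H = RT/g = 1963 × 355 / 23.2 = 30037 m.
In an isothermal atmosphere, density decays like pressure: ρ = ρ₀ exp(−z/H).
z/H = 6990.0/30037 = 0.23271; exp(−0.23271) = 0.79238.
ρ = 0.420 × 0.79238 = 0.33280 kg/m³.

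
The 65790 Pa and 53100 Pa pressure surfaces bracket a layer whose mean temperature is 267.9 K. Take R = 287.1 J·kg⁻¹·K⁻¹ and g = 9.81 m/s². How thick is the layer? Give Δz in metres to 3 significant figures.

Δz ≈ 1680 m

Hypsometric equation: Δz = (R T̄/g) ln(P₁/P₂).
R T̄/g = 287.1 × 267.9 / 9.81 = 7840.4 m.
ln(65790/53100) = ln(1.2390) = 0.21430.
Δz = 7840.4 × 0.21430 = 1680.2 m.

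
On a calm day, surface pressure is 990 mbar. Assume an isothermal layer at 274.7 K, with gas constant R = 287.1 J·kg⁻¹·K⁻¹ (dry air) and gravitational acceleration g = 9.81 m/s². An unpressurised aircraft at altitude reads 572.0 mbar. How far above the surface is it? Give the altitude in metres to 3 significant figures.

Scale height: H = RT/g = 287.1 × 274.7 / 9.81 = 8039.4 m.
Invert the barometric formula: z = H ln(P₀/P).
P₀/P = 990/572.0 = 1.7308; ln(1.7308) = 0.54858.
z = 8039.4 × 0.54858 = 4410.3 m.

z ≈ 4410 m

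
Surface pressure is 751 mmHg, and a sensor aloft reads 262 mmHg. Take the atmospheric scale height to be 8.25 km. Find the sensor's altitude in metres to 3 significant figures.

z ≈ 8690 m

Invert the barometric formula: z = H ln(P₀/P).
P₀/P = 751/262 = 2.8664; ln(2.8664) = 1.0531.
z = 8250.0 × 1.0531 = 8688.1 m.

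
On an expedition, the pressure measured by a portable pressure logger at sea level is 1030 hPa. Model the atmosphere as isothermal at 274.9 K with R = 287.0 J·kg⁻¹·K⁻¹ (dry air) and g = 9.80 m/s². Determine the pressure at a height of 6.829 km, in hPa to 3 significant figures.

Scale height: H = RT/g = 287.0 × 274.9 / 9.80 = 8050.6 m.
Barometric formula: P = P₀ exp(−z/H).
z/H = 6829.0/8050.6 = 0.84826; exp(−0.84826) = 0.42816.
P = 1030 × 0.42816 = 441.00 hPa.

P ≈ 441 hPa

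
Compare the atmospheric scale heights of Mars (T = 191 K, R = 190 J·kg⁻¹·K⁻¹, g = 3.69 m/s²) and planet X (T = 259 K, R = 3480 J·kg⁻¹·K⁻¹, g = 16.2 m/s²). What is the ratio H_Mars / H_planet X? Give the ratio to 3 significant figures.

H_Mars/H_planet X ≈ 0.177

H = RT/g for each body.
H_Mars = 190 × 191 / 3.69 = 9834.7 m.
H_planet X = 3480 × 259 / 16.2 = 55637 m.
H_Mars/H_planet X = 9834.7/55637 = 0.17677.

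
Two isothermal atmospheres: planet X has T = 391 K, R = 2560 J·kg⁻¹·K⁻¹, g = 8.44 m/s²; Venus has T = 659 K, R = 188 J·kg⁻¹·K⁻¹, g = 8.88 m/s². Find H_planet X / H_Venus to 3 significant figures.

H_planet X/H_Venus ≈ 8.50

H = RT/g for each body.
H_planet X = 2560 × 391 / 8.44 = 118600 m.
H_Venus = 188 × 659 / 8.88 = 13952 m.
H_planet X/H_Venus = 118600/13952 = 8.5006.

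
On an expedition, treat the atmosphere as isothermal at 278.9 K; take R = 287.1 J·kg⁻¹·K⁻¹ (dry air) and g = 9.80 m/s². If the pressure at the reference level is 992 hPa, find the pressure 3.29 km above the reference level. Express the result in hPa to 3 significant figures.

P ≈ 663 hPa

Scale height: H = RT/g = 287.1 × 278.9 / 9.80 = 8170.6 m.
Barometric formula: P = P₀ exp(−z/H).
z/H = 3290.0/8170.6 = 0.40266; exp(−0.40266) = 0.66854.
P = 992 × 0.66854 = 663.19 hPa.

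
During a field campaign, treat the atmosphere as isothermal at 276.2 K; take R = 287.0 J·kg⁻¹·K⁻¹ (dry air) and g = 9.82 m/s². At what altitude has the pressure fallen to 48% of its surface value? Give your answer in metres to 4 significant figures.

z ≈ 5925 m

Scale height: H = RT/g = 287.0 × 276.2 / 9.82 = 8072.2 m.
Set P/P₀ = exp(−z/H) = 0.48, so z = −H ln(0.48).
−ln(0.48) = 0.73397; z = 8072.2 × 0.73397 = 5924.8 m.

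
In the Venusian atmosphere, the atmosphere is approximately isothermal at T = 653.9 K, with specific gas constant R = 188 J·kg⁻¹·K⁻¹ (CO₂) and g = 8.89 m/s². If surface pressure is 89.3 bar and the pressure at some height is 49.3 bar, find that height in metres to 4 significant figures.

Scale height: H = RT/g = 188 × 653.9 / 8.89 = 13828 m.
Invert the barometric formula: z = H ln(P₀/P).
P₀/P = 89.3/49.3 = 1.8114; ln(1.8114) = 0.59410.
z = 13828 × 0.59410 = 8215.2 m.

z ≈ 8215 m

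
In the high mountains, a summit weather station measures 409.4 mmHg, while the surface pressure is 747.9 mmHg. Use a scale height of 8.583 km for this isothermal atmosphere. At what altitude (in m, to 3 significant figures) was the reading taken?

z ≈ 5170 m

Invert the barometric formula: z = H ln(P₀/P).
P₀/P = 747.9/409.4 = 1.8268; ln(1.8268) = 0.60257.
z = 8583.0 × 0.60257 = 5171.9 m.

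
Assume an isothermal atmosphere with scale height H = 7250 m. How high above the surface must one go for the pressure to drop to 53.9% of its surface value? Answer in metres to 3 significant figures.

z ≈ 4480 m

Set P/P₀ = exp(−z/H) = 0.539, so z = −H ln(0.539).
−ln(0.539) = 0.61804; z = 7250.0 × 0.61804 = 4480.8 m.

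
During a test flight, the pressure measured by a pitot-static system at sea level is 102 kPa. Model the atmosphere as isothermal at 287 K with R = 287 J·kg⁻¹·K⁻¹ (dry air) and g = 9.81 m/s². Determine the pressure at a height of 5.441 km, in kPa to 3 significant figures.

Scale height: H = RT/g = 287 × 287 / 9.81 = 8396.4 m.
Barometric formula: P = P₀ exp(−z/H).
z/H = 5441.0/8396.4 = 0.64802; exp(−0.64802) = 0.52308.
P = 102 × 0.52308 = 53.354 kPa.

P ≈ 53.4 kPa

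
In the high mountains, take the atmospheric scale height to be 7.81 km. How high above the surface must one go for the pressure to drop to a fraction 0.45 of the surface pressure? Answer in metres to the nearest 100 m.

Set P/P₀ = exp(−z/H) = 0.45, so z = −H ln(0.45).
−ln(0.45) = 0.79851; z = 7810.0 × 0.79851 = 6236.4 m.

z ≈ 6200 m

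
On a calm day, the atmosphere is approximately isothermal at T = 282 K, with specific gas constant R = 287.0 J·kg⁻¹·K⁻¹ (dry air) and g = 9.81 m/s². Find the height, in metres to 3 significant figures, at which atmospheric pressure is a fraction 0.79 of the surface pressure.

Scale height: H = RT/g = 287.0 × 282 / 9.81 = 8250.2 m.
Set P/P₀ = exp(−z/H) = 0.79, so z = −H ln(0.79).
−ln(0.79) = 0.23572; z = 8250.2 × 0.23572 = 1944.7 m.

z ≈ 1940 m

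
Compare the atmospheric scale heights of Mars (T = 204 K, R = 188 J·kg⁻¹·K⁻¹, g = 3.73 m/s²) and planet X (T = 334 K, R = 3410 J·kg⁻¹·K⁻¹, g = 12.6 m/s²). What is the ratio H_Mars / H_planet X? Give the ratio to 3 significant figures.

H_Mars/H_planet X ≈ 0.114

H = RT/g for each body.
H_Mars = 188 × 204 / 3.73 = 10282 m.
H_planet X = 3410 × 334 / 12.6 = 90392 m.
H_Mars/H_planet X = 10282/90392 = 0.11375.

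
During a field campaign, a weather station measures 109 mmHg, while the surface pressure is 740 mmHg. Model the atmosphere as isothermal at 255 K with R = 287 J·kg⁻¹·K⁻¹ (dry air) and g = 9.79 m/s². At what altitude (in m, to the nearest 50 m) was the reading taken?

Scale height: H = RT/g = 287 × 255 / 9.79 = 7475.5 m.
Invert the barometric formula: z = H ln(P₀/P).
P₀/P = 740/109 = 6.7890; ln(6.7890) = 1.9153.
z = 7475.5 × 1.9153 = 14318 m.

z ≈ 14300 m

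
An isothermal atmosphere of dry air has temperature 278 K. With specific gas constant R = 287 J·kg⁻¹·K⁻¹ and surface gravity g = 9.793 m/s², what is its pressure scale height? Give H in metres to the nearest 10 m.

H ≈ 8150 m

The scale height of an isothermal atmosphere is H = RT/g.
H = 287 × 278 / 9.793 = 79786/9.793 = 8147.2 m.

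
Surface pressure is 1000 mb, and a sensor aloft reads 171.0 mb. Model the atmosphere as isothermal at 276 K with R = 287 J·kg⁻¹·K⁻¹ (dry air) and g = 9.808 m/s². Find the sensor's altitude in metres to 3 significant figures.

Scale height: H = RT/g = 287 × 276 / 9.808 = 8076.3 m.
Invert the barometric formula: z = H ln(P₀/P).
P₀/P = 1000/171.0 = 5.8480; ln(5.8480) = 1.7661.
z = 8076.3 × 1.7661 = 14264 m.

z ≈ 14300 m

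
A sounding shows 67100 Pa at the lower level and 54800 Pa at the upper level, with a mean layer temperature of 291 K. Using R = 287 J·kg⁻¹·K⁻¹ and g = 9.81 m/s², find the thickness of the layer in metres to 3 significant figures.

Δz ≈ 1720 m

Hypsometric equation: Δz = (R T̄/g) ln(P₁/P₂).
R T̄/g = 287 × 291 / 9.81 = 8513.5 m.
ln(67100/54800) = ln(1.2245) = 0.20253.
Δz = 8513.5 × 0.20253 = 1724.2 m.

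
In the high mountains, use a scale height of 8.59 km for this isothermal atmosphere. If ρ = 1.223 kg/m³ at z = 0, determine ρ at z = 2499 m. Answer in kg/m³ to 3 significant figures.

In an isothermal atmosphere, density decays like pressure: ρ = ρ₀ exp(−z/H).
z/H = 2499.0/8590.0 = 0.29092; exp(−0.29092) = 0.74758.
ρ = 1.223 × 0.74758 = 0.91429 kg/m³.

ρ ≈ 0.914 kg/m³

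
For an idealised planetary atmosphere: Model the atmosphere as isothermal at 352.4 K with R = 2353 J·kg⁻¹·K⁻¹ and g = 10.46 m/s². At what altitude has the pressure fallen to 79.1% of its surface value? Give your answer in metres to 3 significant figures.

z ≈ 18600 m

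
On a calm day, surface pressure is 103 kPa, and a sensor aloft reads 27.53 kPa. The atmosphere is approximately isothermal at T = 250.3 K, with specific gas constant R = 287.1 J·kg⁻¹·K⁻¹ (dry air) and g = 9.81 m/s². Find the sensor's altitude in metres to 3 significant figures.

z ≈ 9670 m

Scale height: H = RT/g = 287.1 × 250.3 / 9.81 = 7325.3 m.
Invert the barometric formula: z = H ln(P₀/P).
P₀/P = 103/27.53 = 3.7414; ln(3.7414) = 1.3195.
z = 7325.3 × 1.3195 = 9665.7 m.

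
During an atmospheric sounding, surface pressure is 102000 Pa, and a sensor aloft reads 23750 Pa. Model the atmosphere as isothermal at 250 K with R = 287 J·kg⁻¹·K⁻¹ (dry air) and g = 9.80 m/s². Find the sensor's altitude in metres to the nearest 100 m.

z ≈ 10700 m

Scale height: H = RT/g = 287 × 250 / 9.80 = 7321.4 m.
Invert the barometric formula: z = H ln(P₀/P).
P₀/P = 102000/23750 = 4.2947; ln(4.2947) = 1.4574.
z = 7321.4 × 1.4574 = 10670 m.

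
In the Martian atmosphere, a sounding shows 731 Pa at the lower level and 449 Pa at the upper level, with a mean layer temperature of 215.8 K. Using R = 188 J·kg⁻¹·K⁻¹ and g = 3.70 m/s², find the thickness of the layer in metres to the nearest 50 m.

Δz ≈ 5350 m

Hypsometric equation: Δz = (R T̄/g) ln(P₁/P₂).
R T̄/g = 188 × 215.8 / 3.70 = 10965 m.
ln(731/449) = ln(1.6281) = 0.48741.
Δz = 10965 × 0.48741 = 5344.5 m.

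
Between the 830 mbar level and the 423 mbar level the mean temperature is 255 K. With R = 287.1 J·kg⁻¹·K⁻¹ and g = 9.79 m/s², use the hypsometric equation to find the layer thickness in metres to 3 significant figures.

Δz ≈ 5040 m

Hypsometric equation: Δz = (R T̄/g) ln(P₁/P₂).
R T̄/g = 287.1 × 255 / 9.79 = 7478.1 m.
ln(830/423) = ln(1.9622) = 0.67407.
Δz = 7478.1 × 0.67407 = 5040.8 m.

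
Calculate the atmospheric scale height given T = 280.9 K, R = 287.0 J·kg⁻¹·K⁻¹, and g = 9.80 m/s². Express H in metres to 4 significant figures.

H ≈ 8226 m

The scale height of an isothermal atmosphere is H = RT/g.
H = 287.0 × 280.9 / 9.80 = 80618/9.80 = 8226.3 m.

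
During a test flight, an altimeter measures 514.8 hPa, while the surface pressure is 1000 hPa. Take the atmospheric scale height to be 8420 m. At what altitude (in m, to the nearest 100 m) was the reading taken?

z ≈ 5600 m

Invert the barometric formula: z = H ln(P₀/P).
P₀/P = 1000/514.8 = 1.9425; ln(1.9425) = 0.66398.
z = 8420.0 × 0.66398 = 5590.7 m.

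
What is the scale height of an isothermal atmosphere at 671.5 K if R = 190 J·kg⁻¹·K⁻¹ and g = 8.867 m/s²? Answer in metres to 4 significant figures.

H ≈ 14390 m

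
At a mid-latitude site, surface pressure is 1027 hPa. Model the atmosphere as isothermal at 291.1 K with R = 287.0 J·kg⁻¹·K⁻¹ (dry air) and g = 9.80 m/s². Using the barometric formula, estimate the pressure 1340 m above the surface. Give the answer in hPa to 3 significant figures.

Scale height: H = RT/g = 287.0 × 291.1 / 9.80 = 8525.1 m.
Barometric formula: P = P₀ exp(−z/H).
z/H = 1340.0/8525.1 = 0.15718; exp(−0.15718) = 0.85455.
P = 1027 × 0.85455 = 877.62 hPa.

P ≈ 878 hPa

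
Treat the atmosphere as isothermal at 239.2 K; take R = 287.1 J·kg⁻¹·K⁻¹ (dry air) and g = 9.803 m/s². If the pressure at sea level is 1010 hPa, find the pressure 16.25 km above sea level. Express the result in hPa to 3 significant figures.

Scale height: H = RT/g = 287.1 × 239.2 / 9.803 = 7005.4 m.
Barometric formula: P = P₀ exp(−z/H).
z/H = 16250/7005.4 = 2.3196; exp(−2.3196) = 0.098313.
P = 1010 × 0.098313 = 99.296 hPa.

P ≈ 99.3 hPa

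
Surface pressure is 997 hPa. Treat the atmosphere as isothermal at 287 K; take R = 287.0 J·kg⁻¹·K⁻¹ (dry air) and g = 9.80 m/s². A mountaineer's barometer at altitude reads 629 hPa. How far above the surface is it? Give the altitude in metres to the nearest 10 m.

Scale height: H = RT/g = 287.0 × 287 / 9.80 = 8405.0 m.
Invert the barometric formula: z = H ln(P₀/P).
P₀/P = 997/629 = 1.5851; ln(1.5851) = 0.46065.
z = 8405.0 × 0.46065 = 3871.8 m.

z ≈ 3870 m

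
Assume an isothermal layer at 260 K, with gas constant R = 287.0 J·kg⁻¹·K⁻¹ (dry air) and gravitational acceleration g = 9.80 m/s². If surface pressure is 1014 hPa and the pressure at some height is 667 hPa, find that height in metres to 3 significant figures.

z ≈ 3190 m

Scale height: H = RT/g = 287.0 × 260 / 9.80 = 7614.3 m.
Invert the barometric formula: z = H ln(P₀/P).
P₀/P = 1014/667 = 1.5202; ln(1.5202) = 0.41884.
z = 7614.3 × 0.41884 = 3189.2 m.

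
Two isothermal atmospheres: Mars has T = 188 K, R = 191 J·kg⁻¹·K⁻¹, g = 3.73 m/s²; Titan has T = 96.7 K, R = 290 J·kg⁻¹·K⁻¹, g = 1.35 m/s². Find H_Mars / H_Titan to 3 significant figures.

H_Mars/H_Titan ≈ 0.463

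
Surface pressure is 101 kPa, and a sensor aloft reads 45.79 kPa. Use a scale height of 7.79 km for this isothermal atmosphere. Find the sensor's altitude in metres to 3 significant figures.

Invert the barometric formula: z = H ln(P₀/P).
P₀/P = 101/45.79 = 2.2057; ln(2.2057) = 0.79104.
z = 7790.0 × 0.79104 = 6162.2 m.

z ≈ 6160 m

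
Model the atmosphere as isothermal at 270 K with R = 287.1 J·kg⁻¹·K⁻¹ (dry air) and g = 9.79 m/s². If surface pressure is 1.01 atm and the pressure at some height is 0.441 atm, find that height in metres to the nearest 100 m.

Scale height: H = RT/g = 287.1 × 270 / 9.79 = 7918.0 m.
Invert the barometric formula: z = H ln(P₀/P).
P₀/P = 1.01/0.441 = 2.2902; ln(2.2902) = 0.82864.
z = 7918.0 × 0.82864 = 6561.2 m.

z ≈ 6600 m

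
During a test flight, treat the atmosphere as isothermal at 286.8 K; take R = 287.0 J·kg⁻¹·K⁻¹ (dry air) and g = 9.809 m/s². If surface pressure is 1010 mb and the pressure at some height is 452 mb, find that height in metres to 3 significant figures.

z ≈ 6750 m

Scale height: H = RT/g = 287.0 × 286.8 / 9.809 = 8391.4 m.
Invert the barometric formula: z = H ln(P₀/P).
P₀/P = 1010/452 = 2.2345; ln(2.2345) = 0.80402.
z = 8391.4 × 0.80402 = 6746.9 m.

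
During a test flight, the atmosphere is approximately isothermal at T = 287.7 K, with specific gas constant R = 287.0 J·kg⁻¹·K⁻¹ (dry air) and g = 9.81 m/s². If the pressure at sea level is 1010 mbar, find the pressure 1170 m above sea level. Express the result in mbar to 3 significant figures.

Scale height: H = RT/g = 287.0 × 287.7 / 9.81 = 8416.9 m.
Barometric formula: P = P₀ exp(−z/H).
z/H = 1170.0/8416.9 = 0.13901; exp(−0.13901) = 0.87022.
P = 1010 × 0.87022 = 878.92 mbar.

P ≈ 879 mbar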